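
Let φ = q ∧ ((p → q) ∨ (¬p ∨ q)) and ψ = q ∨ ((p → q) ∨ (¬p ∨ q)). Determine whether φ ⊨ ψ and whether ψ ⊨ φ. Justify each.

Not equivalent: only (⇒) holds.

(←) This fails. Under p = F, q = F, the left side is false but the right side is true.

(→) Assume the antecedent. If p is true, the antecedent forces (p = T, q = T), and q ∨ ((p → q) ∨ (¬p ∨ q)) holds there. If p is false, q ∨ ((p → q) ∨ (¬p ∨ q)) reduces to true regardless of the other variables. Either way q ∨ ((p → q) ∨ (¬p ∨ q)) holds.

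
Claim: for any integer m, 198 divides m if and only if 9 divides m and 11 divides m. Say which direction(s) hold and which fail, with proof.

[⇒] If 198 ∣ m, write m = 198q. Since 198 = 22·9, m = 9·(22q), so 9 ∣ m; and since 198 = 18·11, m = 11·(18q), so 11 ∣ m.

[⇐] This fails: take m = 99. Both 9 ∣ 99 and 11 ∣ 99, yet 99 is not a multiple of 198 (since 99 = 0·198 + 99), so 198 ∤ 99.

(⇒) holds; (⇐) fails.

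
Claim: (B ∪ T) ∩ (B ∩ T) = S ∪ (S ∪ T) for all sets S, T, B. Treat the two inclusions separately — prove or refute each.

(⟹) Let x ∈ (B ∪ T) ∩ (B ∩ T). Then either x ∈ T ∩ B and x ∉ S; or x ∈ S ∩ T ∩ B. In each case x ∈ S ∪ (S ∪ T), so (B ∪ T) ∩ (B ∩ T) ⊆ S ∪ (S ∪ T).

(⟸) This inclusion fails. Take S = {1}, T = ∅, B = ∅; then 1 ∈ S ∪ (S ∪ T) but 1 ∉ (B ∪ T) ∩ (B ∩ T).

Only the forward inclusion holds.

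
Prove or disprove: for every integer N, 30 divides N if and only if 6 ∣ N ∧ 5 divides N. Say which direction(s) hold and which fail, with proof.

(←) Suppose 6 ∣ N and 5 ∣ N. Any common multiple of 6 and 5 is a multiple of their lcm; here gcd(6, 5) = 1, so lcm(6, 5) = 6·5 = 30, so 30 ∣ N.

(→) If 30 ∣ N, write N = 30q. Since 30 = 5·6, N = 6·(5q), so 6 ∣ N; and since 30 = 6·5, N = 5·(6q), so 5 ∣ N.

The biconditional holds.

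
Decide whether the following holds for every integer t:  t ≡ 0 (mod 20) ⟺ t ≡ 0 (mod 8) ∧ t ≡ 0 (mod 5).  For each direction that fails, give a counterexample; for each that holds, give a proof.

Only the reverse direction holds.

(⟸) If t ≡ 0 (mod 8) and t ≡ 0 (mod 5), then by the Chinese remainder theorem t ≡ 0 (mod 40). Since 0 ≡ 0 (mod 20) and 20 ∣ 40, we get t ≡ 0 (mod 20).

(⟹) This fails: t = 20 gives 20 ≡ 0 (mod 20) but 20 ≡ 4 (mod 8), so the conjunction on the right does not hold.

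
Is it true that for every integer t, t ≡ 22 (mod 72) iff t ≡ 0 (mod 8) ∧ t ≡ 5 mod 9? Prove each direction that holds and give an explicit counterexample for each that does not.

Neither implication holds.

Forward direction. This fails: t = 22 gives 22 ≡ 22 (mod 72) but 22 ≡ 6 (mod 8), so the conjunction on the right does not hold.

Converse. This fails: t = 32 satisfies both congruences on the right (32 ≡ 0 mod 8 and 32 ≡ 5 mod 9) yet 32 ≡ 32 (mod 72), not 22.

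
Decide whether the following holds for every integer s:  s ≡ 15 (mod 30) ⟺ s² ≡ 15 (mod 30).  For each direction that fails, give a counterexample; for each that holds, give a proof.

(⇐) Suppose s² ≡ 15 (mod 30). The only residue r in {0, …, 29} with r² ≡ 15 (mod 30) is r = 15, so s ≡ 15 (mod 30).

(⇒) Suppose s ≡ 15 (mod 30). Write s = 30j + 15. Then (30j + 15)² = 900j² + 900j + 225 = 30(30j² + 30j + 7) + 15, so s² ≡ 15 (mod 30).

Equivalent; both directions hold.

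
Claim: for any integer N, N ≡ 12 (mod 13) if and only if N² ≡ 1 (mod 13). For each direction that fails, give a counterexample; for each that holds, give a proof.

(⇒) holds; (⇐) fails.

Forward direction. Suppose N ≡ 12 (mod 13). Write N = 13j + 12. Then (13j + 12)² = 169j² + 312j + 144 = 13(13j² + 24j + 11) + 1, so N² ≡ 1 (mod 13).

Converse. This fails: take N = 1. Then 1² = 1 ≡ 1 (mod 13), yet 1 ≡ 1 (mod 13), not 12.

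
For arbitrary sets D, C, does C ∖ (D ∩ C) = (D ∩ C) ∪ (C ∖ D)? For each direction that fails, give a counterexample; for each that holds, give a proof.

(⟹) Let x ∈ C ∖ (D ∩ C). Then x ∈ C and x ∉ D, from which x ∈ (D ∩ C) ∪ (C ∖ D).

(⟸) This inclusion fails. Take D = {1}, C = {1}; then 1 ∈ (D ∩ C) ∪ (C ∖ D) but 1 ∉ C ∖ (D ∩ C).

The sets are not equal: only the forward inclusion holds.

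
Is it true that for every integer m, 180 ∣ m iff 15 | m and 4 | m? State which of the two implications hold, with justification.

(→) If 180 ∣ m, write m = 180q. Since 180 = 12·15, m = 15·(12q), so 15 ∣ m; and since 180 = 45·4, m = 4·(45q), so 4 ∣ m.

(←) This fails: take m = 60. Both 15 ∣ 60 and 4 ∣ 60, yet 60 is not a multiple of 180 (since 60 = 0·180 + 60), so 180 ∤ 60.

(⇒) holds; (⇐) fails.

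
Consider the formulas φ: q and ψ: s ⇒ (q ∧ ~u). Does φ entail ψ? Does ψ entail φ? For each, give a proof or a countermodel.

(⟹) This fails. Under u = T, q = T, s = T, the left side is true but the right side is false.

(⟸) This fails. Under u = F, q = F, s = F, the left side is false but the right side is true.

Neither direction holds.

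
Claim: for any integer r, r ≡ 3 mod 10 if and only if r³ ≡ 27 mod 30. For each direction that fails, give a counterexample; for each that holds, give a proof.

(⇒) fails; (⇐) holds.

[⇒] This fails: take r = 13. Then 13 ≡ 3 (mod 10), but 13³ = 2197 ≡ 7 (mod 30), not 27.

[⇐] Conversely, the residues r modulo 30 with r³ ≡ 27 (mod 30) are exactly {3}, and each is ≡ 3 (mod 10).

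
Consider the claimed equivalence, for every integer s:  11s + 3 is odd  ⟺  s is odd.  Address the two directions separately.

Neither implication holds.

[⇒] This fails: s = 4 gives 11s + 3 = 47, which is odd, but 4 is even, not odd.

[⇐] This also fails: s = 5 is odd, but 11s + 3 = 58 is even, not odd.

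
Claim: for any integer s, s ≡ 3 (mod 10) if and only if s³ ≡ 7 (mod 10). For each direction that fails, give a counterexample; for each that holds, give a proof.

[⇒] Suppose s ≡ 3 (mod 10). Write s = 10j + 3. Then (10j + 3)³ = 1000j³ + 900j² + 270j + 27 = 10(100j³ + 90j² + 27j + 2) + 7, so s³ ≡ 7 (mod 10).

[⇐] For the converse, argue contrapositively. If s ≢ 3 (mod 10), then s is congruent to one of 0, 1, 2, 4, 5, 6, 7, 8, 9 modulo 10, and these give s³ ≡ 0, 1, 8, 4, 5, 6, 3, 2, 9 respectively — never 7.

Equivalent; both directions hold.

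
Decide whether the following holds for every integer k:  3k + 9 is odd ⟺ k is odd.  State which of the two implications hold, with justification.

(⇒) fails and (⇐) fails.

Forward direction. This fails: k = 2 gives 3k + 9 = 15, which is odd, but 2 is even, not odd.

Converse. This also fails: k = 1 is odd, but 3k + 9 = 12 is even, not odd.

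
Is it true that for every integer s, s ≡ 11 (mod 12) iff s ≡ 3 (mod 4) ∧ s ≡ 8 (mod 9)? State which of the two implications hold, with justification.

(⇒) This fails: s = 11 gives 11 ≡ 11 (mod 12) but 11 ≡ 2 (mod 9), so the conjunction on the right does not hold.

(⇐) Conversely, if s ≡ 3 (mod 4) and s ≡ 8 (mod 9), then by the Chinese remainder theorem s ≡ 35 (mod 36). Since 35 ≡ 11 (mod 12) and 12 ∣ 36, we get s ≡ 11 (mod 12).

The forward direction fails; the converse holds.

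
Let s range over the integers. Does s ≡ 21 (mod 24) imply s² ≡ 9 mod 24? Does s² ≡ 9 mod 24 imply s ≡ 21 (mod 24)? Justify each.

(⇒) holds; (⇐) fails.

Forward direction. Suppose s ≡ 21 (mod 24). Write s = 24j + 21. Then (24j + 21)² = 576j² + 1008j + 441 = 24(24j² + 42j + 18) + 9, so s² ≡ 9 (mod 24).

Converse. This fails: take s = 3. Then 3² = 9 ≡ 9 (mod 24), yet 3 ≡ 3 (mod 24), not 21.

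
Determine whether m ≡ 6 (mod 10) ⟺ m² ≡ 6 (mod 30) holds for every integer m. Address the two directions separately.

(⇒) fails and (⇐) fails.

Forward direction. This fails: take m = 16. Then 16 ≡ 6 (mod 10), but 16² = 256 ≡ 16 (mod 30), not 6.

Converse. This fails: take m = 24. Then 24² = 576 ≡ 6 (mod 30), yet 24 ≡ 4 (mod 10), not 6.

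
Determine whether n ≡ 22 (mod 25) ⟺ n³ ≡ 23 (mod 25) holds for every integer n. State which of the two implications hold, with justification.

(→) Suppose n ≡ 22 (mod 25). Write n = 25j + 22. Then (25j + 22)³ = 15625j³ + 41250j² + 36300j + 10648 = 25(625j³ + 1650j² + 1452j + 425) + 23, so n³ ≡ 23 (mod 25).

(←) Conversely, suppose n³ ≡ 23 (mod 25). The only residue r in {0, …, 24} with r³ ≡ 23 (mod 25) is r = 22, so n ≡ 22 (mod 25).

Both directions hold.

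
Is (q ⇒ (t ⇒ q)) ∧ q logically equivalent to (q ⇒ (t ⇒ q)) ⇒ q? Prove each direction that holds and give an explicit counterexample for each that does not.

Forward direction. Assume the antecedent. If q is true, (q ⇒ (t ⇒ q)) ⇒ q reduces to true regardless of the other variables. If q is false, the antecedent cannot hold. Either way (q ⇒ (t ⇒ q)) ⇒ q holds.

Converse. Assume the antecedent. If q is true, (q ⇒ (t ⇒ q)) ∧ q reduces to true regardless of the other variables. If q is false, the antecedent cannot hold. Either way (q ⇒ (t ⇒ q)) ∧ q holds.

The biconditional holds.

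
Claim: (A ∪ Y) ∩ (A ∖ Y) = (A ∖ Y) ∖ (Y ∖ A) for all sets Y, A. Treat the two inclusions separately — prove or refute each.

(⟹) Let x ∈ (A ∪ Y) ∩ (A ∖ Y). Then x ∈ A and x ∉ Y, from which x ∈ (A ∖ Y) ∖ (Y ∖ A).

(⟸) Let x ∈ (A ∖ Y) ∖ (Y ∖ A). Then x ∈ A and x ∉ Y, from which x ∈ (A ∪ Y) ∩ (A ∖ Y).

Both inclusions hold.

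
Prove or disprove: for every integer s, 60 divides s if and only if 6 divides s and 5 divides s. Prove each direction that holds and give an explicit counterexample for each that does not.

Only the forward direction holds.

(⇒) If 60 ∣ s, write s = 60q. Since 60 = 10·6, s = 6·(10q), so 6 ∣ s; and since 60 = 12·5, s = 5·(12q), so 5 ∣ s.

(⇐) This fails: take s = 30. Both 6 ∣ 30 and 5 ∣ 30, yet 30 is not a multiple of 60 (since 30 = 0·60 + 30), so 60 ∤ 30.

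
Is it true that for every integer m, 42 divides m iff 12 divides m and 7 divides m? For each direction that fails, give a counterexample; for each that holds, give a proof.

Forward direction. This fails: take m = 42. Certainly 42 ∣ 42, but 12 ∤ 42.

Converse. Suppose 12 ∣ m and 7 ∣ m. Any common multiple of 12 and 7 is a multiple of their lcm; here gcd(12, 7) = 1, so lcm(12, 7) = 12·7 = 84, so 84 ∣ m. Since 42 ∣ 84, it follows that 42 ∣ m.

The forward direction fails; the converse holds.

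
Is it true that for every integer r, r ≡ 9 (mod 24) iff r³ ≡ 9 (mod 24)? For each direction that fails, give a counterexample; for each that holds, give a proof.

(⟹) Suppose r ≡ 9 (mod 24). Write r = 24j + 9. Then (24j + 9)³ = 13824j³ + 15552j² + 5832j + 729 = 24(576j³ + 648j² + 243j + 30) + 9, so r³ ≡ 9 (mod 24).

(⟸) Conversely, suppose r³ ≡ 9 (mod 24). The only residue r in {0, …, 23} with r³ ≡ 9 (mod 24) is r = 9, so r ≡ 9 (mod 24).

The biconditional holds.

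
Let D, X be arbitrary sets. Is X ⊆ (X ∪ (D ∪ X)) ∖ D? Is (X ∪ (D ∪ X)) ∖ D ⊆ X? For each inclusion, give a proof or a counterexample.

(⊆) fails; (⊇) holds.

(⟹) This inclusion fails. Take D = {1}, X = {1}; then 1 ∈ X but 1 ∉ (X ∪ (D ∪ X)) ∖ D.

(⟸) Let x ∈ (X ∪ (D ∪ X)) ∖ D. Then x ∈ X and x ∉ D, from which x ∈ X.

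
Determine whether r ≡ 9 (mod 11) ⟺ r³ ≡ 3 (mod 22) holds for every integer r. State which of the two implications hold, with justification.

Not equivalent: only (⇐) holds.

Converse. The residues r modulo 22 with r³ ≡ 3 (mod 22) are exactly {9}, and each is ≡ 9 (mod 11).

Forward direction. This fails: take r = 20. Then 20 ≡ 9 (mod 11), but 20³ = 8000 ≡ 14 (mod 22), not 3.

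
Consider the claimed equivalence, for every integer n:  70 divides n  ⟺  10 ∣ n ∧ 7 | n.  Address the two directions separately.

The biconditional holds.

[⇒] If 70 ∣ n, write n = 70q. Since 70 = 7·10, n = 10·(7q), so 10 ∣ n; and since 70 = 10·7, n = 7·(10q), so 7 ∣ n.

[⇐] Suppose 10 ∣ n and 7 ∣ n. Any common multiple of 10 and 7 is a multiple of their lcm; here gcd(10, 7) = 1, so lcm(10, 7) = 10·7 = 70, so 70 ∣ n.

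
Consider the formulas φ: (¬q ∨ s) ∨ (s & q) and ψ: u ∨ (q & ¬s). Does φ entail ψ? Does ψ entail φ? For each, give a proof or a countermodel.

(⟹) This fails. Under s = F, q = F, u = F, the left side is true but the right side is false.

(⟸) This fails. Under s = F, q = T, u = F, the left side is false but the right side is true.

Neither direction holds.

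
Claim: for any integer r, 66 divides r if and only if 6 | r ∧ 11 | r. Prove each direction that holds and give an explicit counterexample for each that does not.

(⟹) If 66 ∣ r, write r = 66q. Since 66 = 11·6, r = 6·(11q), so 6 ∣ r; and since 66 = 6·11, r = 11·(6q), so 11 ∣ r.

(⟸) Suppose 6 ∣ r and 11 ∣ r. Any common multiple of 6 and 11 is a multiple of their lcm; here gcd(6, 11) = 1, so lcm(6, 11) = 6·11 = 66, so 66 ∣ r.

The biconditional holds.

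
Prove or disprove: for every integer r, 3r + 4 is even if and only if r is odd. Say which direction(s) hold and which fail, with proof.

Forward direction. This fails: r = 2 gives 3r + 4 = 10, which is even, but 2 is even, not odd.

Converse. This also fails: r = 1 is odd, but 3r + 4 = 7 is odd, not even.

Neither direction holds.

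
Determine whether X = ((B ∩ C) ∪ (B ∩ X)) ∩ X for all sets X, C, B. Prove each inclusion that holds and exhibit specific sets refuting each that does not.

(⊆) fails; (⊇) holds.

(⊆) This inclusion fails. Take X = {1}, C = ∅, B = ∅; then 1 ∈ X but 1 ∉ ((B ∩ C) ∪ (B ∩ X)) ∩ X.

(⊇) Let x ∈ ((B ∩ C) ∪ (B ∩ X)) ∩ X. Then either x ∈ X ∩ B and x ∉ C; or x ∈ X ∩ C ∩ B. In each case x ∈ X, so ((B ∩ C) ∪ (B ∩ X)) ∩ X ⊆ X.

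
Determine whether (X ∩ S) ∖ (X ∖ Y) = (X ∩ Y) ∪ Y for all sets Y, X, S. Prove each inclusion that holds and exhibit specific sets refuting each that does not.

Reverse inclusion. This inclusion fails. Take Y = {1}, X = ∅, S = ∅; then 1 ∈ (X ∩ Y) ∪ Y but 1 ∉ (X ∩ S) ∖ (X ∖ Y).

Forward inclusion. Let x ∈ (X ∩ S) ∖ (X ∖ Y). Then x ∈ Y ∩ X ∩ S, from which x ∈ (X ∩ Y) ∪ Y.

(⊆) holds; (⊇) fails.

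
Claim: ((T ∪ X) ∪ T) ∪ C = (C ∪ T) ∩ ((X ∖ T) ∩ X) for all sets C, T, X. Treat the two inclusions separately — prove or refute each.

The sets are not equal: only the reverse inclusion holds.

(⊆) This inclusion fails. Take C = {1}, T = ∅, X = ∅; then 1 ∈ ((T ∪ X) ∪ T) ∪ C but 1 ∉ (C ∪ T) ∩ ((X ∖ T) ∩ X).

(⊇) Let x ∈ (C ∪ T) ∩ ((X ∖ T) ∩ X). Then x ∈ C ∩ X and x ∉ T, from which x ∈ ((T ∪ X) ∪ T) ∪ C.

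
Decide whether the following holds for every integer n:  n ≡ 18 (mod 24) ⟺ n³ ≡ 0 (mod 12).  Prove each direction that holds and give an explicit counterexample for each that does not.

(⟹) Suppose n ≡ 18 (mod 24). Then n³ ≡ 18³ = 5832 (mod 24), and since 12 ∣ 24, also n³ ≡ 0 (mod 12).

(⟸) This fails: take n = 0. Then 0³ = 0 ≡ 0 (mod 12), yet 0 ≡ 0 (mod 24), not 18.

The forward direction holds; the converse fails.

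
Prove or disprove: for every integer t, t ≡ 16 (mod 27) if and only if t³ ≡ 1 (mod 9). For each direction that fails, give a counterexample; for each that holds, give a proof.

(⟹) Suppose t ≡ 16 (mod 27). Then t³ ≡ 16³ = 4096 (mod 27), and since 9 ∣ 27, also t³ ≡ 1 (mod 9).

(⟸) This fails: take t = 1. Then 1³ = 1 ≡ 1 (mod 9), yet 1 ≡ 1 (mod 27), not 16.

(⇒) holds; (⇐) fails.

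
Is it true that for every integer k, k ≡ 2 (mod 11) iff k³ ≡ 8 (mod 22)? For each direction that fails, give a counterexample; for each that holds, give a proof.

[⇒] This fails: take k = 13. Then 13 ≡ 2 (mod 11), but 13³ = 2197 ≡ 19 (mod 22), not 8.

[⇐] Conversely, the residues r modulo 22 with r³ ≡ 8 (mod 22) are exactly {2}, and each is ≡ 2 (mod 11).

The forward direction fails; the converse holds.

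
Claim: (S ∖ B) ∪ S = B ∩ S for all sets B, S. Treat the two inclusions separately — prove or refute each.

The sets are not equal: only the reverse inclusion holds.

(⊇) Let x ∈ B ∩ S. Then x ∈ B ∩ S, from which x ∈ (S ∖ B) ∪ S.

(⊆) This inclusion fails. Take B = ∅, S = {1}; then 1 ∈ (S ∖ B) ∪ S but 1 ∉ B ∩ S.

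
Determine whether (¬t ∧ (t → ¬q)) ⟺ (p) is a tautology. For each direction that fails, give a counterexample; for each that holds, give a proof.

Neither implication holds.

Forward direction. This fails. Under p = F, q = F, t = F, the left side is true but the right side is false.

Converse. This fails. Under p = T, q = F, t = T, the left side is false but the right side is true.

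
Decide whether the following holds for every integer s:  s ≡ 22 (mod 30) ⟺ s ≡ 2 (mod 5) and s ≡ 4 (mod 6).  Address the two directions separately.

(→) Suppose s ≡ 22 (mod 30); write s = 30j + 22. Since 5 ∣ 30, reducing mod 5 gives s ≡ 22 ≡ 2 (mod 5); since 6 ∣ 30, reducing mod 6 gives s ≡ 22 ≡ 4 (mod 6).

(←) Conversely, if s ≡ 2 (mod 5) and s ≡ 4 (mod 6), then by the Chinese remainder theorem s ≡ 22 (mod 30). This is exactly s ≡ 22 (mod 30).

Both implications hold.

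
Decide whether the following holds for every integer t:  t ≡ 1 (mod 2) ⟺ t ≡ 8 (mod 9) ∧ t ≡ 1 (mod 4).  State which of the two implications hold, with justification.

(⟸) If t ≡ 8 (mod 9) and t ≡ 1 (mod 4), then by the Chinese remainder theorem t ≡ 17 (mod 36). Since 17 ≡ 1 (mod 2) and 2 ∣ 36, we get t ≡ 1 (mod 2).

(⟹) This fails: t = 1 gives 1 ≡ 1 (mod 2) but 1 ≡ 1 (mod 9), so the conjunction on the right does not hold.

The forward direction fails; the converse holds.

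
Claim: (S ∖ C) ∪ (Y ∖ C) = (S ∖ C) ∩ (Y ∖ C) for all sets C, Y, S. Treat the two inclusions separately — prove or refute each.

(⊆) fails; (⊇) holds.

(⊇) Let x ∈ (S ∖ C) ∩ (Y ∖ C). Then x ∈ Y ∩ S and x ∉ C, from which x ∈ (S ∖ C) ∪ (Y ∖ C).

(⊆) This inclusion fails. Take C = ∅, Y = {1}, S = ∅; then 1 ∈ (S ∖ C) ∪ (Y ∖ C) but 1 ∉ (S ∖ C) ∩ (Y ∖ C).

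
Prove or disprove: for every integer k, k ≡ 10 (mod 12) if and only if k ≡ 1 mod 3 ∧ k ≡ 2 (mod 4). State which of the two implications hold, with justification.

Both implications hold.

[⇒] Suppose k ≡ 10 (mod 12); write k = 12j + 10. Since 3 ∣ 12, reducing mod 3 gives k ≡ 10 ≡ 1 (mod 3); since 4 ∣ 12, reducing mod 4 gives k ≡ 10 ≡ 2 (mod 4).

[⇐] Conversely, if k ≡ 1 (mod 3) and k ≡ 2 (mod 4), then by the Chinese remainder theorem k ≡ 10 (mod 12). This is exactly k ≡ 10 (mod 12).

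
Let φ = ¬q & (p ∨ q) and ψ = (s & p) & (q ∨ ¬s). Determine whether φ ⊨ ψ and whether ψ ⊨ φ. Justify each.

Forward direction. This fails. Under s = F, p = T, q = F, the left side is true but the right side is false.

Converse. This fails. Under s = T, p = T, q = T, the left side is false but the right side is true.

Both directions fail.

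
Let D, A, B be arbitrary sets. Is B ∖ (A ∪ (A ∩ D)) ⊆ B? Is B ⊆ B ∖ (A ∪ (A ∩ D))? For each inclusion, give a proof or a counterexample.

(⊆) holds; (⊇) fails.

(⊆) Let x ∈ B ∖ (A ∪ (A ∩ D)). Then either x ∈ B and x ∉ D, A; or x ∈ D ∩ B and x ∉ A. In each case x ∈ B, so B ∖ (A ∪ (A ∩ D)) ⊆ B.

(⊇) This inclusion fails. Take D = ∅, A = {1}, B = {1}; then 1 ∈ B but 1 ∉ B ∖ (A ∪ (A ∩ D)).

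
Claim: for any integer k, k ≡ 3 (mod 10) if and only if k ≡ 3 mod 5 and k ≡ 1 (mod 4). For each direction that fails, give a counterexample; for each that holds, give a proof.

(⇒) fails; (⇐) holds.

(⇐) If k ≡ 3 (mod 5) and k ≡ 1 (mod 4), then by the Chinese remainder theorem k ≡ 13 (mod 20). Since 13 ≡ 3 (mod 10) and 10 ∣ 20, we get k ≡ 3 (mod 10).

(⇒) This fails: k = 3 gives 3 ≡ 3 (mod 10) but 3 ≡ 3 (mod 4), so the conjunction on the right does not hold.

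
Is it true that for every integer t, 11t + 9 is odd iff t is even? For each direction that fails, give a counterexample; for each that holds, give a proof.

Both directions hold; the statement is true.

Forward direction. Suppose 11t + 9 is odd. Since 11 is odd, 11t and t have the same parity, so 11t + 9 ≡ t + 9 (mod 2). As 9 is odd, 11t + 9 is odd exactly when t is even. Thus t is even.

Converse. Suppose t is even; write t = 2j. Then 11t + 9 = 11·(2j) + 9 = 2·11j + 9, which is odd.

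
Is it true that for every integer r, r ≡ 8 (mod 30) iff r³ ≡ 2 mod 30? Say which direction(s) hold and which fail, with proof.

(⇒) Suppose r ≡ 8 (mod 30). Write r = 30j + 8. Then (30j + 8)³ = 27000j³ + 21600j² + 5760j + 512 = 30(900j³ + 720j² + 192j + 17) + 2, so r³ ≡ 2 (mod 30).

(⇐) Conversely, suppose r³ ≡ 2 (mod 30). The only residue r in {0, …, 29} with r³ ≡ 2 (mod 30) is r = 8, so r ≡ 8 (mod 30).

Both directions hold.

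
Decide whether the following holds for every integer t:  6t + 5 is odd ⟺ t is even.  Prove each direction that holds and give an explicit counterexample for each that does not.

(⇒) fails; (⇐) holds.

(⟹) This fails: take t = 3. Then 6t + 5 = 23, which is odd, yet t = 3 is odd, not even.

(⟸) Suppose t is even. Since 6 is even, 6t is even for every t, so 6t + 5 has the same parity as 5, which is odd. Hence 6t + 5 is odd.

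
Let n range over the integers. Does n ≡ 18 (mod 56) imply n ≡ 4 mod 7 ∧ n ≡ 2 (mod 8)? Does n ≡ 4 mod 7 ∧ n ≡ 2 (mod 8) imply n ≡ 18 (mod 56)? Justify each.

Equivalent; both directions hold.

Converse. If n ≡ 4 (mod 7) and n ≡ 2 (mod 8), then by the Chinese remainder theorem n ≡ 18 (mod 56). This is exactly n ≡ 18 (mod 56).

Forward direction. Suppose n ≡ 18 (mod 56); write n = 56j + 18. Since 7 ∣ 56, reducing mod 7 gives n ≡ 18 ≡ 4 (mod 7); since 8 ∣ 56, reducing mod 8 gives n ≡ 18 ≡ 2 (mod 8).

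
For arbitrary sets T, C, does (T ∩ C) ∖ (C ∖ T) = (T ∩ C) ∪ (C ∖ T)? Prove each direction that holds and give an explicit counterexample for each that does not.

The sets are not equal: only the forward inclusion holds.

(⊆) Let x ∈ (T ∩ C) ∖ (C ∖ T). Then x ∈ T ∩ C, from which x ∈ (T ∩ C) ∪ (C ∖ T).

(⊇) This inclusion fails. Take T = ∅, C = {1}; then 1 ∈ (T ∩ C) ∪ (C ∖ T) but 1 ∉ (T ∩ C) ∖ (C ∖ T).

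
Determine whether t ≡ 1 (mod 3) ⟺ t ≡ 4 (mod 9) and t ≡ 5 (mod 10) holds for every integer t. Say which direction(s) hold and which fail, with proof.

(⇒) This fails: t = 1 gives 1 ≡ 1 (mod 3) but 1 ≡ 1 (mod 9), so the conjunction on the right does not hold.

(⇐) Conversely, if t ≡ 4 (mod 9) and t ≡ 5 (mod 10), then by the Chinese remainder theorem t ≡ 85 (mod 90). Since 85 ≡ 1 (mod 3) and 3 ∣ 90, we get t ≡ 1 (mod 3).

Only the reverse direction holds.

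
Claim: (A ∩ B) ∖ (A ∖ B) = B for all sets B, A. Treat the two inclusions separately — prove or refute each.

The sets are not equal: only the forward inclusion holds.

(⊇) This inclusion fails. Take B = {1}, A = ∅; then 1 ∈ B but 1 ∉ (A ∩ B) ∖ (A ∖ B).

(⊆) Let x ∈ (A ∩ B) ∖ (A ∖ B). Then x ∈ B ∩ A, from which x ∈ B.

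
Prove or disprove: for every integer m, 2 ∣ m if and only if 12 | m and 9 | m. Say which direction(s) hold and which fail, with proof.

Only the reverse direction holds.

(⇒) This fails: take m = 2. Certainly 2 ∣ 2, but 12 ∤ 2.

(⇐) Suppose 12 ∣ m and 9 ∣ m. Any common multiple of 12 and 9 is a multiple of their lcm; here lcm(12, 9) = 12·9/gcd(12, 9) = 108/3 = 36, so 36 ∣ m. Since 2 ∣ 36, it follows that 2 ∣ m.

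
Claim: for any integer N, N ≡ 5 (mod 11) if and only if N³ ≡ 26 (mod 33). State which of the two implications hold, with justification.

(⟹) This fails: take N = 16. Then 16 ≡ 5 (mod 11), but 16³ = 4096 ≡ 4 (mod 33), not 26.

(⟸) Conversely, the residues r modulo 33 with r³ ≡ 26 (mod 33) are exactly {5}, and each is ≡ 5 (mod 11).

Only the converse holds.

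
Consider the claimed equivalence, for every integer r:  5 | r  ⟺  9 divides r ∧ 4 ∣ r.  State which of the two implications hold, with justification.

(→) This fails: take r = 5. Certainly 5 ∣ 5, but 9 ∤ 5.

(←) This fails: take r = 36. Both 9 ∣ 36 and 4 ∣ 36, yet 36 is not a multiple of 5 (since 36 = 7·5 + 1), so 5 ∤ 36.

(⇒) fails and (⇐) fails.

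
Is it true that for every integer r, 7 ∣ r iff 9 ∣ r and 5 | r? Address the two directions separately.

(⇒) This fails: take r = 7. Certainly 7 ∣ 7, but 9 ∤ 7.

(⇐) This fails: take r = 45. Both 9 ∣ 45 and 5 ∣ 45, yet 45 is not a multiple of 7 (since 45 = 6·7 + 3), so 7 ∤ 45.

Neither direction holds.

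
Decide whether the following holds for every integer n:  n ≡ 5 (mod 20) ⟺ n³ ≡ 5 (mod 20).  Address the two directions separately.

Equivalent; both directions hold.

(⇐) Suppose n³ ≡ 5 (mod 20). The only residue r in {0, …, 19} with r³ ≡ 5 (mod 20) is r = 5, so n ≡ 5 (mod 20).

(⇒) Suppose n ≡ 5 (mod 20). Write n = 20j + 5. Then (20j + 5)³ = 8000j³ + 6000j² + 1500j + 125 = 20(400j³ + 300j² + 75j + 6) + 5, so n³ ≡ 5 (mod 20).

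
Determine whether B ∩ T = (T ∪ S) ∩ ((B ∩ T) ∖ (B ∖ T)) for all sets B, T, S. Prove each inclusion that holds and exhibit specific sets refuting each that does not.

Forward inclusion. Let x ∈ B ∩ T. Then either x ∈ B ∩ T and x ∉ S; or x ∈ B ∩ T ∩ S. In each case x ∈ (T ∪ S) ∩ ((B ∩ T) ∖ (B ∖ T)), so B ∩ T ⊆ (T ∪ S) ∩ ((B ∩ T) ∖ (B ∖ T)).

Reverse inclusion. Let x ∈ (T ∪ S) ∩ ((B ∩ T) ∖ (B ∖ T)). Then either x ∈ B ∩ T and x ∉ S; or x ∈ B ∩ T ∩ S. In each case x ∈ B ∩ T, so (T ∪ S) ∩ ((B ∩ T) ∖ (B ∖ T)) ⊆ B ∩ T.

Both inclusions hold; the sets are equal.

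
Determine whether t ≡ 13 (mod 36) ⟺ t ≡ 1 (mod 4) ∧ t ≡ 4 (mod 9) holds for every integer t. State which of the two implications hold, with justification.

Equivalent; both directions hold.

[⇐] If t ≡ 1 (mod 4) and t ≡ 4 (mod 9), then by the Chinese remainder theorem t ≡ 13 (mod 36). This is exactly t ≡ 13 (mod 36).

[⇒] Suppose t ≡ 13 (mod 36); write t = 36j + 13. Since 4 ∣ 36, reducing mod 4 gives t ≡ 13 ≡ 1 (mod 4); since 9 ∣ 36, reducing mod 9 gives t ≡ 13 ≡ 4 (mod 9).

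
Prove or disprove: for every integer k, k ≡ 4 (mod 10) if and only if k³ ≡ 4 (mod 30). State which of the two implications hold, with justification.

Only the converse holds.

(←) The residues r modulo 30 with r³ ≡ 4 (mod 30) are exactly {4}, and each is ≡ 4 (mod 10).

(→) This fails: take k = 14. Then 14 ≡ 4 (mod 10), but 14³ = 2744 ≡ 14 (mod 30), not 4.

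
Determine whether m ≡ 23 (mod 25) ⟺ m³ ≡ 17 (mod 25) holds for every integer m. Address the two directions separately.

Forward direction. Suppose m ≡ 23 (mod 25). Write m = 25j + 23. Then (25j + 23)³ = 15625j³ + 43125j² + 39675j + 12167 = 25(625j³ + 1725j² + 1587j + 486) + 17, so m³ ≡ 17 (mod 25).

Converse. Suppose m³ ≡ 17 (mod 25). The only residue r in {0, …, 24} with r³ ≡ 17 (mod 25) is r = 23, so m ≡ 23 (mod 25).

Both implications hold.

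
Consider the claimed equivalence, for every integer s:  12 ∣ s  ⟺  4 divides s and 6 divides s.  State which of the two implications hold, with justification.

Both implications hold.

(⇒) If 12 ∣ s, write s = 12q. Since 12 = 3·4, s = 4·(3q), so 4 ∣ s; and since 12 = 2·6, s = 6·(2q), so 6 ∣ s.

(⇐) Suppose 4 ∣ s and 6 ∣ s. Any common multiple of 4 and 6 is a multiple of their lcm; here lcm(4, 6) = 4·6/gcd(4, 6) = 24/2 = 12, so 12 ∣ s.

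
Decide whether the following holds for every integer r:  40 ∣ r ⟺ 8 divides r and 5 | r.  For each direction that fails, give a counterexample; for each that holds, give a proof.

[⇐] Suppose 8 ∣ r and 5 ∣ r. Any common multiple of 8 and 5 is a multiple of their lcm; here gcd(8, 5) = 1, so lcm(8, 5) = 8·5 = 40, so 40 ∣ r.

[⇒] If 40 ∣ r, write r = 40q. Since 40 = 5·8, r = 8·(5q), so 8 ∣ r; and since 40 = 8·5, r = 5·(8q), so 5 ∣ r.

Equivalent; both directions hold.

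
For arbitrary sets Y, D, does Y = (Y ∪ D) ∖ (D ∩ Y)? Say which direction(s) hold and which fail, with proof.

(⊆) fails and (⊇) fails.

(⊆) This inclusion fails. Take Y = {1}, D = {1}; then 1 ∈ Y but 1 ∉ (Y ∪ D) ∖ (D ∩ Y).

(⊇) This inclusion fails. Take Y = ∅, D = {1}; then 1 ∈ (Y ∪ D) ∖ (D ∩ Y) but 1 ∉ Y.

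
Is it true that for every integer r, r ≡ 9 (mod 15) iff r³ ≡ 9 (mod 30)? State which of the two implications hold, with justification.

Forward direction. This fails: take r = 24. Then 24 ≡ 9 (mod 15), but 24³ = 13824 ≡ 24 (mod 30), not 9.

Converse. The residues r modulo 30 with r³ ≡ 9 (mod 30) are exactly {9}, and each is ≡ 9 (mod 15).

Not equivalent: only (⇐) holds.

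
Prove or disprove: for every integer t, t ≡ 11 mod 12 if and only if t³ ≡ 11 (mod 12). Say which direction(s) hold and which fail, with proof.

Both directions hold; the statement is true.

(⇒) Suppose t ≡ 11 mod 12. Write t = 12j + 11. Then (12j + 11)³ = 1728j³ + 4752j² + 4356j + 1331 = 12(144j³ + 396j² + 363j + 110) + 11, so t³ ≡ 11 (mod 12).

(⇐) Conversely, suppose t³ ≡ 11 (mod 12). The only residue r in {0, …, 11} with r³ ≡ 11 (mod 12) is r = 11, so t ≡ 11 (mod 12).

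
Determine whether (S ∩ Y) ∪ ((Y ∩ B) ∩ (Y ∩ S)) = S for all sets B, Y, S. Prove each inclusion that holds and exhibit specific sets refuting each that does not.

The sets are not equal: only the forward inclusion holds.

(⟹) Let x ∈ (S ∩ Y) ∪ ((Y ∩ B) ∩ (Y ∩ S)). Then either x ∈ Y ∩ S and x ∉ B; or x ∈ B ∩ Y ∩ S. In each case x ∈ S, so (S ∩ Y) ∪ ((Y ∩ B) ∩ (Y ∩ S)) ⊆ S.

(⟸) This inclusion fails. Take B = ∅, Y = ∅, S = {1}; then 1 ∈ S but 1 ∉ (S ∩ Y) ∪ ((Y ∩ B) ∩ (Y ∩ S)).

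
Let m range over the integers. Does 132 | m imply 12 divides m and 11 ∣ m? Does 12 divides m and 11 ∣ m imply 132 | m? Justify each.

(⇒) If 132 ∣ m, write m = 132q. Since 132 = 11·12, m = 12·(11q), so 12 ∣ m; and since 132 = 12·11, m = 11·(12q), so 11 ∣ m.

(⇐) Suppose 12 ∣ m and 11 ∣ m. Any common multiple of 12 and 11 is a multiple of their lcm; here gcd(12, 11) = 1, so lcm(12, 11) = 12·11 = 132, so 132 ∣ m.

Both directions hold; the statement is true.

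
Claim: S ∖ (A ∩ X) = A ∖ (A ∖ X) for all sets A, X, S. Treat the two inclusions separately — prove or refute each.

(⊆) This inclusion fails. Take A = ∅, X = ∅, S = {1}; then 1 ∈ S ∖ (A ∩ X) but 1 ∉ A ∖ (A ∖ X).

(⊇) This inclusion fails. Take A = {1}, X = {1}, S = ∅; then 1 ∈ A ∖ (A ∖ X) but 1 ∉ S ∖ (A ∩ X).

Neither inclusion holds.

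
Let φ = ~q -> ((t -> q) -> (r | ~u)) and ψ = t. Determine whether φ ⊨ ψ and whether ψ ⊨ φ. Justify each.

Forward direction. This fails. Under u = F, r = F, t = F, q = F, the left side is true but the right side is false.

Converse. Assume the antecedent. If t is true, ~q -> ((t -> q) -> (r | ~u)) reduces to true regardless of the other variables. If t is false, the antecedent cannot hold. Either way ~q -> ((t -> q) -> (r | ~u)) holds.

Only the converse holds.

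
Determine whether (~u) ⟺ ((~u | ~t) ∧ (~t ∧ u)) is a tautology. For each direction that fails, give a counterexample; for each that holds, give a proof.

(⇒) fails and (⇐) fails.

(→) This fails. Under t = F, u = F, the left side is true but the right side is false.

(←) This fails. Under t = F, u = T, the left side is false but the right side is true.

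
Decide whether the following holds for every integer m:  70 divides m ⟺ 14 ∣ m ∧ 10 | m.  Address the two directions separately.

Equivalent; both directions hold.

Converse. Suppose 14 ∣ m and 10 ∣ m. Any common multiple of 14 and 10 is a multiple of their lcm; here lcm(14, 10) = 14·10/gcd(14, 10) = 140/2 = 70, so 70 ∣ m.

Forward direction. If 70 ∣ m, write m = 70q. Since 70 = 5·14, m = 14·(5q), so 14 ∣ m; and since 70 = 7·10, m = 10·(7q), so 10 ∣ m.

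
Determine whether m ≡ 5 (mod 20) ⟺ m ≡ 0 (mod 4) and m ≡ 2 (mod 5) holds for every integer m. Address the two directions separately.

(⟹) This fails: m = 5 gives 5 ≡ 5 (mod 20) but 5 ≡ 1 (mod 4), so the conjunction on the right does not hold.

(⟸) This fails: m = 12 satisfies both congruences on the right (12 ≡ 0 mod 4 and 12 ≡ 2 mod 5) yet 12 ≡ 12 (mod 20), not 5.

(⇒) fails and (⇐) fails.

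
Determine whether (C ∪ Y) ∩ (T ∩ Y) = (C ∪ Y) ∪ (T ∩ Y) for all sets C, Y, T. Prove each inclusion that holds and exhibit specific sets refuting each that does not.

The sets are not equal: only the forward inclusion holds.

(⟹) Let x ∈ (C ∪ Y) ∩ (T ∩ Y). Then either x ∈ Y ∩ T and x ∉ C; or x ∈ C ∩ Y ∩ T. In each case x ∈ (C ∪ Y) ∪ (T ∩ Y), so (C ∪ Y) ∩ (T ∩ Y) ⊆ (C ∪ Y) ∪ (T ∩ Y).

(⟸) This inclusion fails. Take C = {1}, Y = ∅, T = ∅; then 1 ∈ (C ∪ Y) ∪ (T ∩ Y) but 1 ∉ (C ∪ Y) ∩ (T ∩ Y).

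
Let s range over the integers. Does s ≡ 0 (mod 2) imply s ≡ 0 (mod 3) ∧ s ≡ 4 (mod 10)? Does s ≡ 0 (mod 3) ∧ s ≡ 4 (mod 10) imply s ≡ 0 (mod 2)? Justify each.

(⇒) fails; (⇐) holds.

(⇐) If s ≡ 0 (mod 3) and s ≡ 4 (mod 10), then by the Chinese remainder theorem s ≡ 24 (mod 30). Since 24 ≡ 0 (mod 2) and 2 ∣ 30, we get s ≡ 0 (mod 2).

(⇒) This fails: s = 0 gives 0 ≡ 0 (mod 2) but 0 ≡ 0 (mod 10), so the conjunction on the right does not hold.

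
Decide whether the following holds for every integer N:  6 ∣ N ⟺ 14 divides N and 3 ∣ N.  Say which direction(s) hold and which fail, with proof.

Not equivalent: only (⇐) holds.

(→) This fails: take N = 6. Certainly 6 ∣ 6, but 14 ∤ 6.

(←) Suppose 14 ∣ N and 3 ∣ N. Any common multiple of 14 and 3 is a multiple of their lcm; here gcd(14, 3) = 1, so lcm(14, 3) = 14·3 = 42, so 42 ∣ N. Since 6 ∣ 42, it follows that 6 ∣ N.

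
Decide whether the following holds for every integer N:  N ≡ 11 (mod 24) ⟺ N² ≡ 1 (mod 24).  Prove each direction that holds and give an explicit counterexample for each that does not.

(⇒) Suppose N ≡ 11 (mod 24). Write N = 24j + 11. Then (24j + 11)² = 576j² + 528j + 121 = 24(24j² + 22j + 5) + 1, so N² ≡ 1 (mod 24).

(⇐) This fails: take N = 1. Then 1² = 1 ≡ 1 (mod 24), yet 1 ≡ 1 (mod 24), not 11.

Not equivalent: only (⇒) holds.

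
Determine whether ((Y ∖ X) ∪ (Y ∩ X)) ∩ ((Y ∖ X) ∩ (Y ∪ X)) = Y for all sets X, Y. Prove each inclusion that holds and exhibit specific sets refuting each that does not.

Forward inclusion. Let x ∈ ((Y ∖ X) ∪ (Y ∩ X)) ∩ ((Y ∖ X) ∩ (Y ∪ X)). Then x ∈ Y and x ∉ X, from which x ∈ Y.

Reverse inclusion. This inclusion fails. Take X = {1}, Y = {1}; then 1 ∈ Y but 1 ∉ ((Y ∖ X) ∪ (Y ∩ X)) ∩ ((Y ∖ X) ∩ (Y ∪ X)).

(⊆) holds; (⊇) fails.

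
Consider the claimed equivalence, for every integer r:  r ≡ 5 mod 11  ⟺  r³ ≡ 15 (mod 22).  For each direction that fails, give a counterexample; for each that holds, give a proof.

(⇐) The residues r modulo 22 with r³ ≡ 15 (mod 22) are exactly {5}, and each is ≡ 5 (mod 11).

(⇒) This fails: take r = 16. Then 16 ≡ 5 (mod 11), but 16³ = 4096 ≡ 4 (mod 22), not 15.

Only the reverse direction holds.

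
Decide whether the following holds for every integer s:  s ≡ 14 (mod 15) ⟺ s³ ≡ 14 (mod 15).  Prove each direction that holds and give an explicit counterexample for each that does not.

Both directions hold; the statement is true.

(→) Suppose s ≡ 14 (mod 15). Write s = 15j + 14. Then (15j + 14)³ = 3375j³ + 9450j² + 8820j + 2744 = 15(225j³ + 630j² + 588j + 182) + 14, so s³ ≡ 14 (mod 15).

(←) Conversely, suppose s³ ≡ 14 (mod 15). The only residue r in {0, …, 14} with r³ ≡ 14 (mod 15) is r = 14, so s ≡ 14 (mod 15).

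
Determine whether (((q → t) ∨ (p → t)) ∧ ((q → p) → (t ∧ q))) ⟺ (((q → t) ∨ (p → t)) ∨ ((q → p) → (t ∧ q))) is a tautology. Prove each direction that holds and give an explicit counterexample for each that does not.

(⇒) holds; (⇐) fails.

[⇐] This fails. Under p = F, t = F, q = F, the left side is false but the right side is true.

[⇒] Assume the antecedent. If p is true, the antecedent forces (p = T, t = T, q = T), and the consequent holds there. If p is false, the consequent reduces to true regardless of the other variables. Either way the consequent holds.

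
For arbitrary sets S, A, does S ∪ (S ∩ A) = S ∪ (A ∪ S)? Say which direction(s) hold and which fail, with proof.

(⊆) holds; (⊇) fails.

(⟸) This inclusion fails. Take S = ∅, A = {1}; then 1 ∈ S ∪ (A ∪ S) but 1 ∉ S ∪ (S ∩ A).

(⟹) Let x ∈ S ∪ (S ∩ A). Then either x ∈ S and x ∉ A; or x ∈ S ∩ A. In each case x ∈ S ∪ (A ∪ S), so S ∪ (S ∩ A) ⊆ S ∪ (A ∪ S).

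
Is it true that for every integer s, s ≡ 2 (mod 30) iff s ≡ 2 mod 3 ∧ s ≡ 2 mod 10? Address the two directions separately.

Forward direction. Suppose s ≡ 2 (mod 30); write s = 30j + 2. Since 3 ∣ 30, reducing mod 3 gives s ≡ 2 (mod 3); since 10 ∣ 30, reducing mod 10 gives s ≡ 2 (mod 10).

Converse. If s ≡ 2 (mod 3) and s ≡ 2 (mod 10), then by the Chinese remainder theorem s ≡ 2 (mod 30). This is exactly s ≡ 2 (mod 30).

Both directions hold; the statement is true.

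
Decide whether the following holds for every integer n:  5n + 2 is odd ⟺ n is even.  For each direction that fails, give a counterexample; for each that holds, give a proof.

(⇒) This fails: n = 7 gives 5n + 2 = 37, which is odd, but 7 is odd, not even.

(⇐) This also fails: n = 2 is even, but 5n + 2 = 12 is even, not odd.

(⇒) fails and (⇐) fails.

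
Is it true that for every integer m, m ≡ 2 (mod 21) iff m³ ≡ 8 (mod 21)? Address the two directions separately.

(⟹) Suppose m ≡ 2 (mod 21). Write m = 21j + 2. Then (21j + 2)³ = 9261j³ + 2646j² + 252j + 8 = 21(441j³ + 126j² + 12j) + 8, so m³ ≡ 8 (mod 21).

(⟸) This fails: take m = 8. Then 8³ = 512 ≡ 8 (mod 21), yet 8 ≡ 8 (mod 21), not 2.

Only the forward implication holds.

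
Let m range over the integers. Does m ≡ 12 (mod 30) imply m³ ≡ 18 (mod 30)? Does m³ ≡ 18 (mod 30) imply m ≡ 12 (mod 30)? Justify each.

Equivalent; both directions hold.

(⇒) Suppose m ≡ 12 (mod 30). Write m = 30j + 12. Then (30j + 12)³ = 27000j³ + 32400j² + 12960j + 1728 = 30(900j³ + 1080j² + 432j + 57) + 18, so m³ ≡ 18 (mod 30).

(⇐) Conversely, suppose m³ ≡ 18 (mod 30). The only residue r in {0, …, 29} with r³ ≡ 18 (mod 30) is r = 12, so m ≡ 12 (mod 30).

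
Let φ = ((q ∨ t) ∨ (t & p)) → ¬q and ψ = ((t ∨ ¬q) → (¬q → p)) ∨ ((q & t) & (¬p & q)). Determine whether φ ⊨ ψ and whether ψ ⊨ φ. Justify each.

Neither implication holds.

(⟹) This fails. Under q = F, t = F, p = F, the left side is true but the right side is false.

(⟸) This fails. Under q = T, t = F, p = F, the left side is false but the right side is true.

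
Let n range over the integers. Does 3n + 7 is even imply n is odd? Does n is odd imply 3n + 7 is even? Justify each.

Both directions hold.

(⇒) Suppose 3n + 7 is even. Since 3 is odd, 3n and n have the same parity, so 3n + 7 ≡ n + 7 (mod 2). As 7 is odd, 3n + 7 is even exactly when n is odd. Thus n is odd.

(⇐) Conversely, suppose n is odd; write n = 2j + 1. Then 3n + 7 = 3·(2j + 1) + 7 = 2·3j + 10, which is even.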